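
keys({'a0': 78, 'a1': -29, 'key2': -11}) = ['a0', 'a1', 'key2']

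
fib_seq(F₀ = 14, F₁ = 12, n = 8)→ [14, 12, 26, 38, 64, 102, 166, 268]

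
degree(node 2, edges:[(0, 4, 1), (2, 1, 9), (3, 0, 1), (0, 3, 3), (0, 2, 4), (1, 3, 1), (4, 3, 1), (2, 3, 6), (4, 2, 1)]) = 4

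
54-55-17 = -18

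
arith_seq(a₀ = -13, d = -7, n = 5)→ a_0 = -13 + 0*-7 = -13
a_1 = -13 + 1*-7 = -20
a_2 = -13 + 2*-7 = -27
...
= [-13, -20, -27, -34, -41]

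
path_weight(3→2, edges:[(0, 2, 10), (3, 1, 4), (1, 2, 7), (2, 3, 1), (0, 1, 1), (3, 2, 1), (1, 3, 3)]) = 1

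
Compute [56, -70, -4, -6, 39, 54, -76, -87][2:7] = [-4, -6, 39, 54, -76]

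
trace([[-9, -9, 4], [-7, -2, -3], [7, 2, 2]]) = diagonal: (-9) + (-2) + 2
= -9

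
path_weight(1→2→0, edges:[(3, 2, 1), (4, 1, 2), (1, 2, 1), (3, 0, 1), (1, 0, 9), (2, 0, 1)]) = 2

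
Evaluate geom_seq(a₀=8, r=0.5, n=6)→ [8.0, 4.0, 2.0, 1.0, 0.5, 0.25]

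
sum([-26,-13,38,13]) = 12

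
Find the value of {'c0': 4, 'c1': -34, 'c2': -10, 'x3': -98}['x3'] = -98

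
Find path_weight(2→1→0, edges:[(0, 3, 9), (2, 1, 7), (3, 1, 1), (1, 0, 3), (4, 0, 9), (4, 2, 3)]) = w(2→1)=7 + w(1→0)=3
= 10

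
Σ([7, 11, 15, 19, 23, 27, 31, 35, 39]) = 7 + 11 + 15 + 19 + 23 + 27 + 31 + 35 + 39
= 207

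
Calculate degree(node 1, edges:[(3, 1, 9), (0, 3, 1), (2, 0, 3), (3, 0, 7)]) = 1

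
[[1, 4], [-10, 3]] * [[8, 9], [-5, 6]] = C[0][0] = (1)*(8) + (4)*(-5) = -12
C[0][1] = (1)*(9) + (4)*(6) = 33
C[1][0] = (-10)*(8) + (3)*(-5) = -95
C[1][1] = (-10)*(9) + (3)*(6) = -72
= [[-12, 33], [-95, -72]]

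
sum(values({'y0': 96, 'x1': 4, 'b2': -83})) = 17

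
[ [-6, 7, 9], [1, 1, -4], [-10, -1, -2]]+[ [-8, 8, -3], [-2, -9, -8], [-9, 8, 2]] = [[-14, 15, 6], [-1, -8, -12], [-19, 7, 0]]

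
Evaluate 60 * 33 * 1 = 1980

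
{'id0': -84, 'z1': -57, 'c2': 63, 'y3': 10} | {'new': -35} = {'id0': -84, 'z1': -57, 'c2': 63, 'y3': 10, 'new': -35}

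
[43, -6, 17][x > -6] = keep x where x > -6: 43✓, -6✗, 17✓
= [43, 17]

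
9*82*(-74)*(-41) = 2239092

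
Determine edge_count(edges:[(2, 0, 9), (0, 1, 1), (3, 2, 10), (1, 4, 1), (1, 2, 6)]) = 5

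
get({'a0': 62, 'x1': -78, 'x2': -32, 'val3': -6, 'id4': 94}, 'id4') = 94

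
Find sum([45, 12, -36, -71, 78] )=28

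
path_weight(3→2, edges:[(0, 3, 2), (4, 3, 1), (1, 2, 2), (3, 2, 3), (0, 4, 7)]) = 3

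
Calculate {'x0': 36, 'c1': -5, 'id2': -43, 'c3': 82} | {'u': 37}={'x0': 36, 'c1': -5, 'id2': -43, 'c3': 82, 'u': 37}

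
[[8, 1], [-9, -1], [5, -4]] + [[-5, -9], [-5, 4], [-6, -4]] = [[3, -8], [-14, 3], [-1, -8]]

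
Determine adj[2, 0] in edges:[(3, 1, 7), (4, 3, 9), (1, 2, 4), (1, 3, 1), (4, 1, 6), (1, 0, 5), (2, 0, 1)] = 1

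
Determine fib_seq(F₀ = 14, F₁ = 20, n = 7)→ F_2 = F_1 + F_0 = 34
F_3 = F_2 + F_1 = 54
F_4 = F_3 + F_2 = 88
...
= [14, 20, 34, 54, 88, 142, 230]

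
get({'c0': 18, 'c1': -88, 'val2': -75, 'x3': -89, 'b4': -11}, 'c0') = 18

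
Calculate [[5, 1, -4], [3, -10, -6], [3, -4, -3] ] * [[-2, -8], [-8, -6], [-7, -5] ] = [[10, -26], [116, 66], [47, 15]]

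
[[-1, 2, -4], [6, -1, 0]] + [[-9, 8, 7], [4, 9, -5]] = [[-10, 10, 3], [10, 8, -5]]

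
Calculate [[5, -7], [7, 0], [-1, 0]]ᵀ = [[5, 7, -1], [-7, 0, 0]]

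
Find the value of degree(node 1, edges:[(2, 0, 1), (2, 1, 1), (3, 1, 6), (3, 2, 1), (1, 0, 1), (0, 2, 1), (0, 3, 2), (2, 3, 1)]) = incident: (2,1), (3,1), (1,0)
= 3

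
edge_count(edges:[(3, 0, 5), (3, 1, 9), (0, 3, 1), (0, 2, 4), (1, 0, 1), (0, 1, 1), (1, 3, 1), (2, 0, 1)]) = 8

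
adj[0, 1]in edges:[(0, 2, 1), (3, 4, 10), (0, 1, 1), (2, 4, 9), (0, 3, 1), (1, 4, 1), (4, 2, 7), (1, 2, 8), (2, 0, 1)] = 1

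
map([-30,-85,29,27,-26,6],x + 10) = [-20, -75, 39, 37, -16, 16]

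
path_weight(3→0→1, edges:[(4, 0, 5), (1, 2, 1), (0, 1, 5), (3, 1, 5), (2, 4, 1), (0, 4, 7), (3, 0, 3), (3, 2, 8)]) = 8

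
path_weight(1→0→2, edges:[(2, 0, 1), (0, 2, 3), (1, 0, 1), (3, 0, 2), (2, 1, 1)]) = w(1→0)=1 + w(0→2)=3
= 4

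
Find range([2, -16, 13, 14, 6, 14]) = 30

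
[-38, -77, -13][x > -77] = keep x where x > -77: -38✓, -77✗, -13✓
= [-38, -13]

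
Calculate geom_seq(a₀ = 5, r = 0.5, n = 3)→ [5.0, 2.5, 1.25]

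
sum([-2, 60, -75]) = -17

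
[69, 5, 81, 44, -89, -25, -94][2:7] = [81, 44, -89, -25, -94]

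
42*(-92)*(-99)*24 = 9180864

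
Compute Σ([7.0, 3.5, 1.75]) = 7.0 + 3.5 + 1.75
= 12.25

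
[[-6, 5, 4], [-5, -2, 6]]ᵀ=[[-6, -5], [5, -2], [4, 6]]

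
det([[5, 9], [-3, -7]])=-8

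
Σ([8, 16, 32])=56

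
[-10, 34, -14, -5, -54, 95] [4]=-54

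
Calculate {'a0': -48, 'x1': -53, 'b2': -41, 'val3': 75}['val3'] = 75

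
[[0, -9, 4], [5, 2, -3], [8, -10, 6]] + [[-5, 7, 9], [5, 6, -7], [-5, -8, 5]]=[[-5, -2, 13], [10, 8, -10], [3, -18, 11]]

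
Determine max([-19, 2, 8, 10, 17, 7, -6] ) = 17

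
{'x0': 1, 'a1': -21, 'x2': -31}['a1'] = -21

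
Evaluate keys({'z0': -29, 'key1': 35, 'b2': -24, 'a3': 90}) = ['z0', 'key1', 'b2', 'a3']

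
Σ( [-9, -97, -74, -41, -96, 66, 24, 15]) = (-9) + (-97) + (-74) + (-41) + (-96) + 66 + 24 + 15
= -212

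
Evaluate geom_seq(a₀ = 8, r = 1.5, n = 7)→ [8.0, 12.0, 18.0, 27.0, 40.5, 60.75, 91.125]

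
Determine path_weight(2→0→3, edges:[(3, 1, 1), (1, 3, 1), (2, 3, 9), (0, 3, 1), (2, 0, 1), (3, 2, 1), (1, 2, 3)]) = w(2→0)=1 + w(0→3)=1
= 2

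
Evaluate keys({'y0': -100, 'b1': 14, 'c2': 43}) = ['y0', 'b1', 'c2']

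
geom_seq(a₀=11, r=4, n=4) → a_0 = 11*4^0 = 11
a_1 = 11*4^1 = 44
a_2 = 11*4^2 = 176
...
= [11, 44, 176, 704]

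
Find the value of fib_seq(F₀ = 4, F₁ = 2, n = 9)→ [4, 2, 6, 8, 14, 22, 36, 58, 94]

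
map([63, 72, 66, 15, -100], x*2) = [126, 144, 132, 30, -200]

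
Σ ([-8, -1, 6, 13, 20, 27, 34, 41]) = 132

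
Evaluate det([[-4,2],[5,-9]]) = 26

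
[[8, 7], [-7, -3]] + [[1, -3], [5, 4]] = [[9, 4], [-2, 1]]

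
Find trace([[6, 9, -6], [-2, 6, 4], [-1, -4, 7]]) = 19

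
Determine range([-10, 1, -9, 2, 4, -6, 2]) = 14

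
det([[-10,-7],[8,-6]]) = 116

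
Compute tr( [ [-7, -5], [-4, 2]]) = -5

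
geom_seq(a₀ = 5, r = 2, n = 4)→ a_0 = 5*2^0 = 5
a_1 = 5*2^1 = 10
a_2 = 5*2^2 = 20
...
= [5, 10, 20, 40]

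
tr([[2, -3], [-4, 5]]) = diagonal: 2 + 5
= 7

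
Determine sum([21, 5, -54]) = 21 + 5 + (-54)
= -28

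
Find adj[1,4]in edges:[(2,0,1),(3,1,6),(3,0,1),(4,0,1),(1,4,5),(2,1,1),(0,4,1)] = 5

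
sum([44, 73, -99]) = 44 + 73 + (-99)
= 18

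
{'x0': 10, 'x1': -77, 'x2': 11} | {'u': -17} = {'x0': 10, 'x1': -77, 'x2': 11, 'u': -17}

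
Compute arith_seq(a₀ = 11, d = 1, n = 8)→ [11, 12, 13, 14, 15, 16, 17, 18]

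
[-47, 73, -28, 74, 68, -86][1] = 73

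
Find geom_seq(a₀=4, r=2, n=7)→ [4, 8, 16, 32, 64, 128, 256]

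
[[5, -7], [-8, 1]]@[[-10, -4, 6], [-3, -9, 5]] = [[-29, 43, -5], [77, 23, -43]]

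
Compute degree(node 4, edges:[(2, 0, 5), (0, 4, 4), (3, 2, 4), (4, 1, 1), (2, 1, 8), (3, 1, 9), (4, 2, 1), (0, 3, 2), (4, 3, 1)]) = incident: (0,4), (4,1), (4,2), (4,3)
= 4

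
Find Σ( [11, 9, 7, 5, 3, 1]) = 36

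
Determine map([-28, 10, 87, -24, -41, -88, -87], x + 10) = [-18, 20, 97, -14, -31, -78, -77]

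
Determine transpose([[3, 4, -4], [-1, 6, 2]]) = [[3, -1], [4, 6], [-4, 2]]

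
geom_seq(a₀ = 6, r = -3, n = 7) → a_0 = 6*(-3)^0 = 6
a_1 = 6*(-3)^1 = -18
a_2 = 6*(-3)^2 = 54
...
= [6, -18, 54, -162, 486, -1458, 4374]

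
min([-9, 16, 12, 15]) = -9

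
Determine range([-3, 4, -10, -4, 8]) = 18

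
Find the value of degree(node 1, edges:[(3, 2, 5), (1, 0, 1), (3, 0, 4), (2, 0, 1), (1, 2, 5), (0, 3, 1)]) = 2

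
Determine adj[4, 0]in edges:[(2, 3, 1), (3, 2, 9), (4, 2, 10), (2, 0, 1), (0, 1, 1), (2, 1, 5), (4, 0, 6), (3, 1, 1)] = 6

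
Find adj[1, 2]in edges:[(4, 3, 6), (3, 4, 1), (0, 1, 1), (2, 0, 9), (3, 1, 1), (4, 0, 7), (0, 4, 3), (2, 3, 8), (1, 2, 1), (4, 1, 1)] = 1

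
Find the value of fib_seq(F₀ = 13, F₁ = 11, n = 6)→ F_2 = F_1 + F_0 = 24
F_3 = F_2 + F_1 = 35
F_4 = F_3 + F_2 = 59
...
= [13, 11, 24, 35, 59, 94]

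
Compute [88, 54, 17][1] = 54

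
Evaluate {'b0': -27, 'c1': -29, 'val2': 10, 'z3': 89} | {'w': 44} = {'b0': -27, 'c1': -29, 'val2': 10, 'z3': 89, 'w': 44}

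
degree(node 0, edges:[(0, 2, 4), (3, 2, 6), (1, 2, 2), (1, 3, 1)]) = incident: (0,2)
= 1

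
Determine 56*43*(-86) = -207088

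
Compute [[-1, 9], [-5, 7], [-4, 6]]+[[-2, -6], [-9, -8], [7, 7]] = [[-3, 3], [-14, -1], [3, 13]]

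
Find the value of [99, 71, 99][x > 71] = keep x where x > 71: 99✓, 71✗, 99✓
= [99, 99]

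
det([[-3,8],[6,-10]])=(-3)*(-10) - (8)*(6)
= -18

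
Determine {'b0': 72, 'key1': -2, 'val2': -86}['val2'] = -86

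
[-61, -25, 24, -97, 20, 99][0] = -61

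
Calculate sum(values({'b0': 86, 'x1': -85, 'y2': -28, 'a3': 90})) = 86 + (-85) + (-28) + 90
= 63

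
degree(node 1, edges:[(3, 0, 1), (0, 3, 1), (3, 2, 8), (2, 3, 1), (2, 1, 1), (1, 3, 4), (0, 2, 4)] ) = 2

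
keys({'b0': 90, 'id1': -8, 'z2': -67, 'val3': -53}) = ['b0', 'id1', 'z2', 'val3']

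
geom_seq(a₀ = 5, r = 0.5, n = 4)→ a_0 = 5*0.5^0 = 5.0
a_1 = 5*0.5^1 = 2.5
a_2 = 5*0.5^2 = 1.25
...
= [5.0, 2.5, 1.25, 0.625]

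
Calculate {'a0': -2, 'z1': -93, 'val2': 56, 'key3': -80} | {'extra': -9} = {'a0': -2, 'z1': -93, 'val2': 56, 'key3': -80, 'extra': -9}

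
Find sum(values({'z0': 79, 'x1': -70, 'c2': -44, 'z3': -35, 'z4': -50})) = -120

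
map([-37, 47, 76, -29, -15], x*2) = [-74, 94, 152, -58, -30]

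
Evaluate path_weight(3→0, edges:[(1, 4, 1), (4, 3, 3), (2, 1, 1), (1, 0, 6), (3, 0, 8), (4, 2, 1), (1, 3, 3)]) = 8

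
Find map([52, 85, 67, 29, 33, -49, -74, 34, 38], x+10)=[62, 95, 77, 39, 43, -39, -64, 44, 48]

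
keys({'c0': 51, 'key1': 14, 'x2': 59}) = ['c0', 'key1', 'x2']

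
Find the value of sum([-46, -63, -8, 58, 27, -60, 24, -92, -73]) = -233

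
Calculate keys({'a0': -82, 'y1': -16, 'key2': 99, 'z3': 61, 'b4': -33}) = ['a0', 'y1', 'key2', 'z3', 'b4']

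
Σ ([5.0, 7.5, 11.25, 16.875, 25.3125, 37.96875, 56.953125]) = 5.0 + 7.5 + 11.25 + 16.875 + 25.3125 + 37.96875 + 56.953125
= 160.859375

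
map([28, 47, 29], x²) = [784, 2209, 841]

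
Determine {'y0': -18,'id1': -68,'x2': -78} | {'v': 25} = {'y0': -18, 'id1': -68, 'x2': -78, 'v': 25}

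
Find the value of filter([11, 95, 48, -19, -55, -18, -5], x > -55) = keep x where x > -55: 11✓, 95✓, 48✓, -19✓, -55✗, -18✓, -5✓
= [11, 95, 48, -19, -18, -5]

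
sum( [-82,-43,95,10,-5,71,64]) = (-82) + (-43) + 95 + 10 + (-5) + 71 + 64
= 110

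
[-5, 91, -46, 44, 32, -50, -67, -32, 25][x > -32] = [-5, 91, 44, 32, 25]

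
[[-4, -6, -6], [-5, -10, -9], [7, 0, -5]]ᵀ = [[-4, -5, 7], [-6, -10, 0], [-6, -9, -5]]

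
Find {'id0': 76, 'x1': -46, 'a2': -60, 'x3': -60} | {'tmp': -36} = {'id0': 76, 'x1': -46, 'a2': -60, 'x3': -60, 'tmp': -36}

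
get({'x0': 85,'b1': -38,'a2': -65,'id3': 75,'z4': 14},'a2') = -65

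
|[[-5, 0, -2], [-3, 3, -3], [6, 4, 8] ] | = -120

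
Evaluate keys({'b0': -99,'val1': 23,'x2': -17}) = ['b0', 'val1', 'x2']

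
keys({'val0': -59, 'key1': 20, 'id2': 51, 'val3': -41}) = ['val0', 'key1', 'id2', 'val3']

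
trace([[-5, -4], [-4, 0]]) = -5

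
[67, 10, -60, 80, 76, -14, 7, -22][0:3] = [67, 10, -60]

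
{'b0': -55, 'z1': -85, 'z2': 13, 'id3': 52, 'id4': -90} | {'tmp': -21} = {'b0': -55, 'z1': -85, 'z2': 13, 'id3': 52, 'id4': -90, 'tmp': -21}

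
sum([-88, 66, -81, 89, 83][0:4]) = slice → [-88, 66, -81, 89]
(-88) + 66 + (-81) + 89
= -14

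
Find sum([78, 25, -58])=78 + 25 + (-58)
= 45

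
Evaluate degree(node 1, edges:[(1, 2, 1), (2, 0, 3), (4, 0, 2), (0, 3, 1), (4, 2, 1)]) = incident: (1,2)
= 1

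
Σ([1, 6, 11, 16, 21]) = 55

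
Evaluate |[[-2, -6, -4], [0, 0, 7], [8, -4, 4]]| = -392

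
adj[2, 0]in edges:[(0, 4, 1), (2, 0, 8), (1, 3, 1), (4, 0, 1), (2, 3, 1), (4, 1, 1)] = 8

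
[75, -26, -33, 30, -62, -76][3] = 30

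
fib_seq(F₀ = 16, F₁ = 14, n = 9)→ [16, 14, 30, 44, 74, 118, 192, 310, 502]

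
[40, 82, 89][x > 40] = [82, 89]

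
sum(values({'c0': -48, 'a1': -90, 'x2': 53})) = -85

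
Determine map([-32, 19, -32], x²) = [1024, 361, 1024]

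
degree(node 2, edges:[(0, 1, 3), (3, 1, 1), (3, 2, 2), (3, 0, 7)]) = incident: (3,2)
= 1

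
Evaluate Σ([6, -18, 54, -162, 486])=6 + -18 + 54 + -162 + 486
= 366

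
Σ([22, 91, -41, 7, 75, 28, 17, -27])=172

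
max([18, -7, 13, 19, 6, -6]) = 19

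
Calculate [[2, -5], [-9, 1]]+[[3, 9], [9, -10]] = [[5, 4], [0, -9]]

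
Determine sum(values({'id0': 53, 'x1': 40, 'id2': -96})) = -3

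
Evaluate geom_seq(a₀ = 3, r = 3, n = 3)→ [3, 9, 27]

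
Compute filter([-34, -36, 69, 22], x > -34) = [69, 22]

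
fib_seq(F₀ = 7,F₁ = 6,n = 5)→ F_2 = F_1 + F_0 = 13
F_3 = F_2 + F_1 = 19
F_4 = F_3 + F_2 = 32
= [7, 6, 13, 19, 32]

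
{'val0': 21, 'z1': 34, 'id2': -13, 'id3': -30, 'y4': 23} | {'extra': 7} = {'val0': 21, 'z1': 34, 'id2': -13, 'id3': -30, 'y4': 23, 'extra': 7}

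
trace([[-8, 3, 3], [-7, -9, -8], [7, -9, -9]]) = -26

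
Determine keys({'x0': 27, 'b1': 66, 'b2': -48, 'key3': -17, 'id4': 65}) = ['x0', 'b1', 'b2', 'key3', 'id4']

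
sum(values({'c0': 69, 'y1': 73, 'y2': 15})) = 69 + 73 + 15
= 157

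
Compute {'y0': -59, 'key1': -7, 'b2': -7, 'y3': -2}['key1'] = -7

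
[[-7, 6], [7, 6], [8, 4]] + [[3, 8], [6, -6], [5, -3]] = [[-4, 14], [13, 0], [13, 1]]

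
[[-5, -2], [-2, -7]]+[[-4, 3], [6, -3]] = [[-9, 1], [4, -10]]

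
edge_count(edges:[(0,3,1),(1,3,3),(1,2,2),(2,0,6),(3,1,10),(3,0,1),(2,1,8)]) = 7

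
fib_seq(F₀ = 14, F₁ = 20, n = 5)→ F_2 = F_1 + F_0 = 34
F_3 = F_2 + F_1 = 54
F_4 = F_3 + F_2 = 88
= [14, 20, 34, 54, 88]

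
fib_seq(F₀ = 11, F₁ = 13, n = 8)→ F_2 = F_1 + F_0 = 24
F_3 = F_2 + F_1 = 37
F_4 = F_3 + F_2 = 61
...
= [11, 13, 24, 37, 61, 98, 159, 257]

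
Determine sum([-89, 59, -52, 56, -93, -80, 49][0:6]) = slice → [-89, 59, -52, 56, -93, -80]
(-89) + 59 + (-52) + 56 + (-93) + (-80)
= -199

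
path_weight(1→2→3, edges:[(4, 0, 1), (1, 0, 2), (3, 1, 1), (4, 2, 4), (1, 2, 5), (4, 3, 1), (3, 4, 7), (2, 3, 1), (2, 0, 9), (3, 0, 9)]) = 6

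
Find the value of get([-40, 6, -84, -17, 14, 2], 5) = 2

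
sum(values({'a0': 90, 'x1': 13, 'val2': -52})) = 90 + 13 + (-52)
= 51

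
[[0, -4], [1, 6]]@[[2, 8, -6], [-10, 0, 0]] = C[0][0] = (0)*(2) + (-4)*(-10) = 40
C[0][1] = (0)*(8) + (-4)*(0) = 0
C[0][2] = (0)*(-6) + (-4)*(0) = 0
C[1][0] = (1)*(2) + (6)*(-10) = -58
C[1][1] = (1)*(8) + (6)*(0) = 8
C[1][2] = (1)*(-6) + (6)*(0) = -6
= [[40, 0, 0], [-58, 8, -6]]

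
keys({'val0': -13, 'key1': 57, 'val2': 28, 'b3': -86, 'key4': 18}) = ['val0', 'key1', 'val2', 'b3', 'key4']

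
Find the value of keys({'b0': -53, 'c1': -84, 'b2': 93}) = ['b0', 'c1', 'b2']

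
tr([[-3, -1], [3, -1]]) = -4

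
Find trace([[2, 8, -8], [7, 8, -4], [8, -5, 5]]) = 15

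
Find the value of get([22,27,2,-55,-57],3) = -55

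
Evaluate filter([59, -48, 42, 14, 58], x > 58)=keep x where x > 58: 59✓, -48✗, 42✗, 14✗, 58✗
= [59]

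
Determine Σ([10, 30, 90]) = 130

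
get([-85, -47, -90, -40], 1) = -47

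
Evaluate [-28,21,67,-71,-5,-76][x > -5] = keep x where x > -5: -28✗, 21✓, 67✓, -71✗, -5✗, -76✗
= [21, 67]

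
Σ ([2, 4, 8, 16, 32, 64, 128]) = 2 + 4 + 8 + 16 + 32 + 64 + 128
= 254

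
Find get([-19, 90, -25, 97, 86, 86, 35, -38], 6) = 35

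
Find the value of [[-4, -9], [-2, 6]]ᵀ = [[-4, -2], [-9, 6]]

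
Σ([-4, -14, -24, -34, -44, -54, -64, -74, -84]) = (-4) + (-14) + (-24) + (-34) + (-44) + (-54) + (-64) + (-74) + (-84)
= -396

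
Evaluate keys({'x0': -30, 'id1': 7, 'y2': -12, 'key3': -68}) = ['x0', 'id1', 'y2', 'key3']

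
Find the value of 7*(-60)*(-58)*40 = 974400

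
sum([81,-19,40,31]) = 133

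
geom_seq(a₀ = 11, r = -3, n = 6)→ a_0 = 11*(-3)^0 = 11
a_1 = 11*(-3)^1 = -33
a_2 = 11*(-3)^2 = 99
...
= [11, -33, 99, -297, 891, -2673]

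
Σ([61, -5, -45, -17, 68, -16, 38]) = 84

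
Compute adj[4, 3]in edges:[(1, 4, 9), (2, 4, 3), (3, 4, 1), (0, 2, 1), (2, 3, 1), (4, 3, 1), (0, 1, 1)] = 1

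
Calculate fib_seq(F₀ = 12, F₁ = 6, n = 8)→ [12, 6, 18, 24, 42, 66, 108, 174]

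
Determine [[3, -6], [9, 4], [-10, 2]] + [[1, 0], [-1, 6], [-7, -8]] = [[4, -6], [8, 10], [-17, -6]]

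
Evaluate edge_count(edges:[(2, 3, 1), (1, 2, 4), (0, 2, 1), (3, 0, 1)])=4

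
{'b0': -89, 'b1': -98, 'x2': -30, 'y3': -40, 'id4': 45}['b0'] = -89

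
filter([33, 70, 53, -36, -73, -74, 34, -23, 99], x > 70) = [99]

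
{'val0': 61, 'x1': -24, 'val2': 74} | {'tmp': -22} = {'val0': 61, 'x1': -24, 'val2': 74, 'tmp': -22}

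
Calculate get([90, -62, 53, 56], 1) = -62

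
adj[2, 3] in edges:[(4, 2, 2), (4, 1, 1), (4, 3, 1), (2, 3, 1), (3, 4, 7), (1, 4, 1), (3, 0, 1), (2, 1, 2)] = 1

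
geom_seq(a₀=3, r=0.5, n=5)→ [3.0, 1.5, 0.75, 0.375, 0.1875]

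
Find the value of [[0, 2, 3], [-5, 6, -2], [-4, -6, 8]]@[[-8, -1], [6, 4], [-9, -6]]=[[-15, -10], [94, 41], [-76, -68]]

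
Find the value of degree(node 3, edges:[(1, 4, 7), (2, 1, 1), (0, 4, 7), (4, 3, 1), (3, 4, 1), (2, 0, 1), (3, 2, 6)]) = incident: (4,3), (3,4), (3,2)
= 3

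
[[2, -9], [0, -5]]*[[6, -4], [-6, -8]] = [[66, 64], [30, 40]]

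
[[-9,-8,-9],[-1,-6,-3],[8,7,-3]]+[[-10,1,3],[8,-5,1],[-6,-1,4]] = [[-19, -7, -6], [7, -11, -2], [2, 6, 1]]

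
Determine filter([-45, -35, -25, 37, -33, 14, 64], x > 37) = [64]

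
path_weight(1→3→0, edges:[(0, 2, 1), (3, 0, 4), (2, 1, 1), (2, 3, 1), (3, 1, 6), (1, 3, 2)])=6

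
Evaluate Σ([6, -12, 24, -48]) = -30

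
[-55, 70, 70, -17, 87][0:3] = [-55, 70, 70]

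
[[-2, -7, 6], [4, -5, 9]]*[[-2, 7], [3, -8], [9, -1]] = C[0][0] = (-2)*(-2) + (-7)*(3) + (6)*(9) = 37
C[0][1] = (-2)*(7) + (-7)*(-8) + (6)*(-1) = 36
C[1][0] = (4)*(-2) + (-5)*(3) + (9)*(9) = 58
C[1][1] = (4)*(7) + (-5)*(-8) + (9)*(-1) = 59
= [[37, 36], [58, 59]]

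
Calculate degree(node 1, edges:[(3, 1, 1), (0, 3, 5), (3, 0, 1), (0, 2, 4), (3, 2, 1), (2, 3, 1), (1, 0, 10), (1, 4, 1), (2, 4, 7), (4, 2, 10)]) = incident: (3,1), (1,0), (1,4)
= 3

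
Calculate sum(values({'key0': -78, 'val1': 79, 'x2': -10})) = -9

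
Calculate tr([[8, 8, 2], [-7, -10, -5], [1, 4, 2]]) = 0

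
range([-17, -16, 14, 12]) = 31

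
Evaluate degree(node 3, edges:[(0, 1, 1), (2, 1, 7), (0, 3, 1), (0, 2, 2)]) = 1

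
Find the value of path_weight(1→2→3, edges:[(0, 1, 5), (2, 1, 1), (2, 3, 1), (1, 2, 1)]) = 2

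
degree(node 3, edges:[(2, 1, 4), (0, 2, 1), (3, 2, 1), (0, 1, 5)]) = incident: (3,2)
= 1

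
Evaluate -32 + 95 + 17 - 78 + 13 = 15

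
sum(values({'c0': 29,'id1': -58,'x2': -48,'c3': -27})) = -104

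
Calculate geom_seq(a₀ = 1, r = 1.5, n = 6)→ [1.0, 1.5, 2.25, 3.375, 5.0625, 7.59375]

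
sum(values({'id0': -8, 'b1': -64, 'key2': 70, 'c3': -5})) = (-8) + (-64) + 70 + (-5)
= -7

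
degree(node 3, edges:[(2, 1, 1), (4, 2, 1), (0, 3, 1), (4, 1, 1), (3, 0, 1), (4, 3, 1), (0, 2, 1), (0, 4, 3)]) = incident: (0,3), (3,0), (4,3)
= 3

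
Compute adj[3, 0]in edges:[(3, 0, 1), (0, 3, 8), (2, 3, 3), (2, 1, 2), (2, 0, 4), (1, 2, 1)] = 1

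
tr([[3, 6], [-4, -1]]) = diagonal: 3 + (-1)
= 2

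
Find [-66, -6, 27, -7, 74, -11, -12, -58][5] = -11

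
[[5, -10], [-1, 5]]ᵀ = [[5, -1], [-10, 5]]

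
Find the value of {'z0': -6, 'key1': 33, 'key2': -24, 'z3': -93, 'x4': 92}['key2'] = -24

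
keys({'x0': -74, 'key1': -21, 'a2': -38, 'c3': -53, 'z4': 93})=['x0', 'key1', 'a2', 'c3', 'z4']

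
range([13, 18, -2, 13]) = 20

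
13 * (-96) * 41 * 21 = -1074528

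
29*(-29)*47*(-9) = 355743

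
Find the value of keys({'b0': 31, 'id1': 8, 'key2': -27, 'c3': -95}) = ['b0', 'id1', 'key2', 'c3']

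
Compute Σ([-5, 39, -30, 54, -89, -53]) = -84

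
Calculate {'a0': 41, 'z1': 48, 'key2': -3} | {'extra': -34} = {'a0': 41, 'z1': 48, 'key2': -3, 'extra': -34}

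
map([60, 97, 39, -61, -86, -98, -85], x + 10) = [70, 107, 49, -51, -76, -88, -75]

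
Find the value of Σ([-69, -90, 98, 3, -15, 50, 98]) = (-69) + (-90) + 98 + 3 + (-15) + 50 + 98
= 75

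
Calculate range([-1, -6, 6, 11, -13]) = 24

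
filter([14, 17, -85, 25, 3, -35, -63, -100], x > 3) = [14, 17, 25]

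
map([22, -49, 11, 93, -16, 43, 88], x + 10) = 22+10=32, -49+10=-39, 11+10=21, 93+10=103, -16+10=-6, 43+10=53, 88+10=98
= [32, -39, 21, 103, -6, 53, 98]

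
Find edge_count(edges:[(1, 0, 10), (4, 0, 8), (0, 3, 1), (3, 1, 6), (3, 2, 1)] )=5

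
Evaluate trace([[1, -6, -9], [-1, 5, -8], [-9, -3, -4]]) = diagonal: 1 + 5 + (-4)
= 2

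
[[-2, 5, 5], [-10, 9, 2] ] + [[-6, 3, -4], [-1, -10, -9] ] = [[-8, 8, 1], [-11, -1, -7]]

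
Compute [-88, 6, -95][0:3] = [-88, 6, -95]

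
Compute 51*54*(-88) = -242352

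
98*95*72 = 670320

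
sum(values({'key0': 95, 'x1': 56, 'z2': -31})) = 95 + 56 + (-31)
= 120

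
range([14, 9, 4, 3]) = 11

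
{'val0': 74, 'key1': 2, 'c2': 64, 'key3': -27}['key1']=2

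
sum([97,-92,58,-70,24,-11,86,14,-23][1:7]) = -5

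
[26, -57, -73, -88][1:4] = [-57, -73, -88]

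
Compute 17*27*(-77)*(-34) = 1201662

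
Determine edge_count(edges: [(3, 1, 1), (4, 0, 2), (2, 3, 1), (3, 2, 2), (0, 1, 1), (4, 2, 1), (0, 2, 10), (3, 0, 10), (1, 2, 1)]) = 9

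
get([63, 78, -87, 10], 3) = 10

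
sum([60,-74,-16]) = 60 + (-74) + (-16)
= -30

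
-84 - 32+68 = -48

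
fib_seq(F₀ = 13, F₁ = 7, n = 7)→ [13, 7, 20, 27, 47, 74, 121]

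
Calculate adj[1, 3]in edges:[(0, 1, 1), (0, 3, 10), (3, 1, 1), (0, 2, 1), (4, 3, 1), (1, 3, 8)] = 8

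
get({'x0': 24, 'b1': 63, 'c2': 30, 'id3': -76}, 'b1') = 63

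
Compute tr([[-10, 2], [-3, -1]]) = diagonal: (-10) + (-1)
= -11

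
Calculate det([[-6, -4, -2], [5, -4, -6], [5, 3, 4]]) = 118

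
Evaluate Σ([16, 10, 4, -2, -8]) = 16 + 10 + 4 + (-2) + (-8)
= 20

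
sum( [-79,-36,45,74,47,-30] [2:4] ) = 119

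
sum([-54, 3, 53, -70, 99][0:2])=slice → [-54, 3]
(-54) + 3
= -51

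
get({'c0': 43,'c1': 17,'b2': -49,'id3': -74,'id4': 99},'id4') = 99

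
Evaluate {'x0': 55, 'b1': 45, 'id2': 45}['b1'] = 45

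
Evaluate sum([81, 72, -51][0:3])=slice → [81, 72, -51]
81 + 72 + (-51)
= 102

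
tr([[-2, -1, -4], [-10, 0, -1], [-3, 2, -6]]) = -8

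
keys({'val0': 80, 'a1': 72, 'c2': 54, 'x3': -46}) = ['val0', 'a1', 'c2', 'x3']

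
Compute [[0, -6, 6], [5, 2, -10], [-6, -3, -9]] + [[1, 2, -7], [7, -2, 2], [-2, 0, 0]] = [[1, -4, -1], [12, 0, -8], [-8, -3, -9]]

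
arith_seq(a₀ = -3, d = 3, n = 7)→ a_0 = -3 + 0*3 = -3
a_1 = -3 + 1*3 = 0
a_2 = -3 + 2*3 = 3
...
= [-3, 0, 3, 6, 9, 12, 15]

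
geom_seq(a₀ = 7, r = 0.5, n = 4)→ [7.0, 3.5, 1.75, 0.875]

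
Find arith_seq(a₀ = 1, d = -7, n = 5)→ a_0 = 1 + 0*-7 = 1
a_1 = 1 + 1*-7 = -6
a_2 = 1 + 2*-7 = -13
...
= [1, -6, -13, -20, -27]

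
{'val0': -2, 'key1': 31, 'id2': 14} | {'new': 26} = {'val0': -2, 'key1': 31, 'id2': 14, 'new': 26}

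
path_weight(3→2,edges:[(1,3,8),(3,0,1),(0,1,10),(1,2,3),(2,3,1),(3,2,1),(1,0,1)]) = w(3→2)=1
= 1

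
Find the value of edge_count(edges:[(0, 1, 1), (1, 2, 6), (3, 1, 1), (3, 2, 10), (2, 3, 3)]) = 5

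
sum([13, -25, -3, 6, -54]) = -63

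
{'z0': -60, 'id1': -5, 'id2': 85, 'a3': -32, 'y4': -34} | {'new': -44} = {'z0': -60, 'id1': -5, 'id2': 85, 'a3': -32, 'y4': -34, 'new': -44}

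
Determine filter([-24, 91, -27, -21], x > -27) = [-24, 91, -21]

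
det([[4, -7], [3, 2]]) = (4)*(2) - (-7)*(3)
= 29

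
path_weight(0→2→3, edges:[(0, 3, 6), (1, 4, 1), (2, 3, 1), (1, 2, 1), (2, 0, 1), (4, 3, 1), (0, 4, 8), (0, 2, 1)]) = w(0→2)=1 + w(2→3)=1
= 2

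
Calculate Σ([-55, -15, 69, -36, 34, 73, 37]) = (-55) + (-15) + 69 + (-36) + 34 + 73 + 37
= 107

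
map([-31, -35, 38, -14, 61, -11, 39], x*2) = -31*2=-62, -35*2=-70, 38*2=76, -14*2=-28, 61*2=122, -11*2=-22, 39*2=78
= [-62, -70, 76, -28, 122, -22, 78]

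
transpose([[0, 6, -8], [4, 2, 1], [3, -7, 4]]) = [[0, 4, 3], [6, 2, -7], [-8, 1, 4]]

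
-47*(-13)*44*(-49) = -1317316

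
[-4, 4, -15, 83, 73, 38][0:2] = [-4, 4]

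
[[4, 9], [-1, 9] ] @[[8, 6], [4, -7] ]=[[68, -39], [28, -69]]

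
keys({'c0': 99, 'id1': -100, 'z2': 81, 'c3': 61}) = ['c0', 'id1', 'z2', 'c3']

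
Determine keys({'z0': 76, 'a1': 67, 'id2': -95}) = ['z0', 'a1', 'id2']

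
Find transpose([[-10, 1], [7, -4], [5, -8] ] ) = [[-10, 7, 5], [1, -4, -8]]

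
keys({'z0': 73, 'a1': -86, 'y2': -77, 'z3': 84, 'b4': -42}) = ['z0', 'a1', 'y2', 'z3', 'b4']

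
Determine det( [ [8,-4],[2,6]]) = 56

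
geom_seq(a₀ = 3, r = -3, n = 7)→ a_0 = 3*(-3)^0 = 3
a_1 = 3*(-3)^1 = -9
a_2 = 3*(-3)^2 = 27
...
= [3, -9, 27, -81, 243, -729, 2187]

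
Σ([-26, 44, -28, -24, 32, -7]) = (-26) + 44 + (-28) + (-24) + 32 + (-7)
= -9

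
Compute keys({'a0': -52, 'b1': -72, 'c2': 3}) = ['a0', 'b1', 'c2']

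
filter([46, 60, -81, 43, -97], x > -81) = keep x where x > -81: 46✓, 60✓, -81✗, 43✓, -97✗
= [46, 60, 43]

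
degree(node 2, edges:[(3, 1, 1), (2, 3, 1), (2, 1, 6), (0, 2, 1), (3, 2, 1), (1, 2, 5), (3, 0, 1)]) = 5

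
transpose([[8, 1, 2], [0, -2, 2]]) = [[8, 0], [1, -2], [2, 2]]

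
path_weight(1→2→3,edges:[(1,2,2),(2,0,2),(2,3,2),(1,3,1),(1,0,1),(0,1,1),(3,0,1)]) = w(1→2)=2 + w(2→3)=2
= 4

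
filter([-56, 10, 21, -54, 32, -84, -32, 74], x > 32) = keep x where x > 32: -56✗, 10✗, 21✗, -54✗, 32✗, -84✗, -32✗, 74✓
= [74]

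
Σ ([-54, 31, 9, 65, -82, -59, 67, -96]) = -119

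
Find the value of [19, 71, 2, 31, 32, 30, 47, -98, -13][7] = -98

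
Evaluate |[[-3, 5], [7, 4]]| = (-3)*(4) - (5)*(7)
= -47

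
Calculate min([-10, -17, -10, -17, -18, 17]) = -18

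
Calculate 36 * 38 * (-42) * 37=-2125872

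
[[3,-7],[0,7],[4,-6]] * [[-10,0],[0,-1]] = C[0][0] = (3)*(-10) + (-7)*(0) = -30
C[0][1] = (3)*(0) + (-7)*(-1) = 7
C[1][0] = (0)*(-10) + (7)*(0) = 0
C[1][1] = (0)*(0) + (7)*(-1) = -7
C[2][0] = (4)*(-10) + (-6)*(0) = -40
C[2][1] = (4)*(0) + (-6)*(-1) = 6
= [[-30, 7], [0, -7], [-40, 6]]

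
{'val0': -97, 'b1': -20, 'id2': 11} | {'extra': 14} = {'val0': -97, 'b1': -20, 'id2': 11, 'extra': 14}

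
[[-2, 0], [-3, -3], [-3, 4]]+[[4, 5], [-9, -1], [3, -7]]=[[2, 5], [-12, -4], [0, -3]]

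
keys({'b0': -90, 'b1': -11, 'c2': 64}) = ['b0', 'b1', 'c2']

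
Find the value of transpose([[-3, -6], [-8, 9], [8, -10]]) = [[-3, -8, 8], [-6, 9, -10]]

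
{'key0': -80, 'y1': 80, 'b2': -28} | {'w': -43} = {'key0': -80, 'y1': 80, 'b2': -28, 'w': -43}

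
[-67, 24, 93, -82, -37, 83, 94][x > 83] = [93, 94]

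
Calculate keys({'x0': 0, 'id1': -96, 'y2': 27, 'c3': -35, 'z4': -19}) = ['x0', 'id1', 'y2', 'c3', 'z4']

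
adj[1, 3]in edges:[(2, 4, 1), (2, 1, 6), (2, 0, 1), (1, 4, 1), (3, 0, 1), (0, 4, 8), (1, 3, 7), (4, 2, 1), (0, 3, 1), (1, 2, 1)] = 7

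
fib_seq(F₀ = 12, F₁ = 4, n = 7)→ [12, 4, 16, 20, 36, 56, 92]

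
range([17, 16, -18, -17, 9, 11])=35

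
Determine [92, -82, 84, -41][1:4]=[-82, 84, -41]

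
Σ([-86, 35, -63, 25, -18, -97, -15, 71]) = (-86) + 35 + (-63) + 25 + (-18) + (-97) + (-15) + 71
= -148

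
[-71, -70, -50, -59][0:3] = [-71, -70, -50]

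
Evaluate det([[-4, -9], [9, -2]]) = (-4)*(-2) - (-9)*(9)
= 89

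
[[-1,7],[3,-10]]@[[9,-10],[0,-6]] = C[0][0] = (-1)*(9) + (7)*(0) = -9
C[0][1] = (-1)*(-10) + (7)*(-6) = -32
C[1][0] = (3)*(9) + (-10)*(0) = 27
C[1][1] = (3)*(-10) + (-10)*(-6) = 30
= [[-9, -32], [27, 30]]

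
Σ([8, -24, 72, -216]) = -160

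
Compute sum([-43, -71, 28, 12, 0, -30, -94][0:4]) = slice → [-43, -71, 28, 12]
(-43) + (-71) + 28 + 12
= -74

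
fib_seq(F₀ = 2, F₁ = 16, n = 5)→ F_2 = F_1 + F_0 = 18
F_3 = F_2 + F_1 = 34
F_4 = F_3 + F_2 = 52
= [2, 16, 18, 34, 52]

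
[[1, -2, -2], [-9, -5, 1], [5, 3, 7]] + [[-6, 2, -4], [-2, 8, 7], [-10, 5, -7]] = [[-5, 0, -6], [-11, 3, 8], [-5, 8, 0]]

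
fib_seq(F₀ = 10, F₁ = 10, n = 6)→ F_2 = F_1 + F_0 = 20
F_3 = F_2 + F_1 = 30
F_4 = F_3 + F_2 = 50
...
= [10, 10, 20, 30, 50, 80]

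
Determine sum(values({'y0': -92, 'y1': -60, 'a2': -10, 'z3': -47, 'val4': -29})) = (-92) + (-60) + (-10) + (-47) + (-29)
= -238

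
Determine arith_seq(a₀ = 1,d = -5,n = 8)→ [1, -4, -9, -14, -19, -24, -29, -34]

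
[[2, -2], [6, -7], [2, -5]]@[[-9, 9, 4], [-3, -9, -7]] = C[0][0] = (2)*(-9) + (-2)*(-3) = -12
C[0][1] = (2)*(9) + (-2)*(-9) = 36
C[0][2] = (2)*(4) + (-2)*(-7) = 22
C[1][0] = (6)*(-9) + (-7)*(-3) = -33
C[1][1] = (6)*(9) + (-7)*(-9) = 117
C[1][2] = (6)*(4) + (-7)*(-7) = 73
... (3 more cells)
= [[-12, 36, 22], [-33, 117, 73], [-3, 63, 43]]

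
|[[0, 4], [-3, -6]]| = 12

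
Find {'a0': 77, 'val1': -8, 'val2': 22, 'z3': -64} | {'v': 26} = {'a0': 77, 'val1': -8, 'val2': 22, 'z3': -64, 'v': 26}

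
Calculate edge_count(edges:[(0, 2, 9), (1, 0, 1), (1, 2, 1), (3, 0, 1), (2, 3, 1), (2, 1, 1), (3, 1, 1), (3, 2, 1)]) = 8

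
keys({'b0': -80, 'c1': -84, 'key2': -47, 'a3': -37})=['b0', 'c1', 'key2', 'a3']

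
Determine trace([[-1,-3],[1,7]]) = diagonal: (-1) + 7
= 6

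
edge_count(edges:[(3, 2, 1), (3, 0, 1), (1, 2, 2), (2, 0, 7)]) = 4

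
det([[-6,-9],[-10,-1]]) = -84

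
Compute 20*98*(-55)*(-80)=8624000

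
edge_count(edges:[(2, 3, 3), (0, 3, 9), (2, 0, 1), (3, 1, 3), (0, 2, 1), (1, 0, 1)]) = 6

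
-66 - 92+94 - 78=-142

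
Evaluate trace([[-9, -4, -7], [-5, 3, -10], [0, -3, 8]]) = diagonal: (-9) + 3 + 8
= 2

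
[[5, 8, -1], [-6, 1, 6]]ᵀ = [[5, -6], [8, 1], [-1, 6]]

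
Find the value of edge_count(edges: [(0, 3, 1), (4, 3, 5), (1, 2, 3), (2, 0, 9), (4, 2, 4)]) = 5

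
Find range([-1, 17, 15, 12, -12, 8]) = 29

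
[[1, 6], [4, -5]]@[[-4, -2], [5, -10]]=C[0][0] = (1)*(-4) + (6)*(5) = 26
C[0][1] = (1)*(-2) + (6)*(-10) = -62
C[1][0] = (4)*(-4) + (-5)*(5) = -41
C[1][1] = (4)*(-2) + (-5)*(-10) = 42
= [[26, -62], [-41, 42]]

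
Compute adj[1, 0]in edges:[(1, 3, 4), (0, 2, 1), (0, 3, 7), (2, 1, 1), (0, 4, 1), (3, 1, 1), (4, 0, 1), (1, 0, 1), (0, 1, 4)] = 1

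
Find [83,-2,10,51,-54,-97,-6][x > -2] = [83, 10, 51]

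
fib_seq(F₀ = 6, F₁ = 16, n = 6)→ [6, 16, 22, 38, 60, 98]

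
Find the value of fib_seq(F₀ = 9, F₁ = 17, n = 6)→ F_2 = F_1 + F_0 = 26
F_3 = F_2 + F_1 = 43
F_4 = F_3 + F_2 = 69
...
= [9, 17, 26, 43, 69, 112]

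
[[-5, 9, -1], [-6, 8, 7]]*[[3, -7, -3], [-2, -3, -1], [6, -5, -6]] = C[0][0] = (-5)*(3) + (9)*(-2) + (-1)*(6) = -39
C[0][1] = (-5)*(-7) + (9)*(-3) + (-1)*(-5) = 13
C[0][2] = (-5)*(-3) + (9)*(-1) + (-1)*(-6) = 12
C[1][0] = (-6)*(3) + (8)*(-2) + (7)*(6) = 8
C[1][1] = (-6)*(-7) + (8)*(-3) + (7)*(-5) = -17
C[1][2] = (-6)*(-3) + (8)*(-1) + (7)*(-6) = -32
= [[-39, 13, 12], [8, -17, -32]]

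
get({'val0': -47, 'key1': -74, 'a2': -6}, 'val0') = -47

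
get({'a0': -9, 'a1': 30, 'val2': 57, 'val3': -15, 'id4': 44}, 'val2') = 57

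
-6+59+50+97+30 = 230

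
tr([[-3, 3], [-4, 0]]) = -3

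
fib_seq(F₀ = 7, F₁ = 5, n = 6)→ [7, 5, 12, 17, 29, 46]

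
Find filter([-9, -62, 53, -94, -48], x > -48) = [-9, 53]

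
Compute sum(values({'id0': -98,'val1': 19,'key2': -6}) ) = -85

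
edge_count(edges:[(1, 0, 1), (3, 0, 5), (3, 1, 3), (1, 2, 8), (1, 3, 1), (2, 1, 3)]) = 6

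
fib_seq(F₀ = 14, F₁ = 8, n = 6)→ [14, 8, 22, 30, 52, 82]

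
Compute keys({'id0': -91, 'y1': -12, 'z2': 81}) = ['id0', 'y1', 'z2']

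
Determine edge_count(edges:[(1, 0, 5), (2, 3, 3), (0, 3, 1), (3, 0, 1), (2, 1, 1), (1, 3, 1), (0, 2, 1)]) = 7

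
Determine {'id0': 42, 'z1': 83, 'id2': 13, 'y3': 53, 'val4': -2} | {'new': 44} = {'id0': 42, 'z1': 83, 'id2': 13, 'y3': 53, 'val4': -2, 'new': 44}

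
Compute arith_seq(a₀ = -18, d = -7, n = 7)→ a_0 = -18 + 0*-7 = -18
a_1 = -18 + 1*-7 = -25
a_2 = -18 + 2*-7 = -32
...
= [-18, -25, -32, -39, -46, -53, -60]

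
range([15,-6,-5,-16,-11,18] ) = 34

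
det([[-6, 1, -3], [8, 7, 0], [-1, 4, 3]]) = (1)*(-6)*det([[7, 0], [4, 3]]) + (-1)*(1)*det([[8, 0], [-1, 3]]) + (1)*(-3)*det([[8, 7], [-1, 4]])
= -126 + -24 + -117
= -267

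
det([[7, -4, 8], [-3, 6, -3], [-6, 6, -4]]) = 78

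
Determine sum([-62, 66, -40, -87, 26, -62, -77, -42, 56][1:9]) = slice → [66, -40, -87, 26, -62, -77, -42, 56]
66 + (-40) + (-87) + 26 + (-62) + (-77) + (-42) + 56
= -160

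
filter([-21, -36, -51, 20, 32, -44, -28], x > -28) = [-21, 20, 32]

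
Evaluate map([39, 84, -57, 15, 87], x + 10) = 39+10=49, 84+10=94, -57+10=-47, 15+10=25, 87+10=97
= [49, 94, -47, 25, 97]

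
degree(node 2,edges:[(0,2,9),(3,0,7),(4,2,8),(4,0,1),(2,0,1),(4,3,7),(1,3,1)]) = 3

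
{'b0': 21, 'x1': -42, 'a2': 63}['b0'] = 21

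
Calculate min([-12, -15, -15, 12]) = -15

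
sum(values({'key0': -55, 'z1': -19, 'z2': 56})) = -18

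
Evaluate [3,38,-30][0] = 3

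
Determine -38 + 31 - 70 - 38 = -115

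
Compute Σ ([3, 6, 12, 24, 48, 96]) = 189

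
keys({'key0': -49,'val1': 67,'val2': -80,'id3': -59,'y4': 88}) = ['key0', 'val1', 'val2', 'id3', 'y4']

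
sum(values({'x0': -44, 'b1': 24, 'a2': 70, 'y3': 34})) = (-44) + 24 + 70 + 34
= 84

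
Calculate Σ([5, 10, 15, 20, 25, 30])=5 + 10 + 15 + 20 + 25 + 30
= 105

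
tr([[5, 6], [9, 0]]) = diagonal: 5 + 0
= 5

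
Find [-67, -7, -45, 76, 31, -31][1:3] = [-7, -45]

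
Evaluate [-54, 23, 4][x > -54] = [23, 4]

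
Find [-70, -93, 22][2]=22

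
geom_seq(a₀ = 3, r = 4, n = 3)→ [3, 12, 48]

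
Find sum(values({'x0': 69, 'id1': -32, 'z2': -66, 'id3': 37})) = 69 + (-32) + (-66) + 37
= 8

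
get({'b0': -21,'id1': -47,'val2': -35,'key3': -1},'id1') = -47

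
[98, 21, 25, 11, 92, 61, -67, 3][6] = -67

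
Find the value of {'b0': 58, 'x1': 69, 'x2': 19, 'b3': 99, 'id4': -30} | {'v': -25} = {'b0': 58, 'x1': 69, 'x2': 19, 'b3': 99, 'id4': -30, 'v': -25}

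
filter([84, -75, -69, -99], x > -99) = keep x where x > -99: 84✓, -75✓, -69✓, -99✗
= [84, -75, -69]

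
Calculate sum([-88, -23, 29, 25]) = -57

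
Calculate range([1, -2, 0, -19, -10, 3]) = 22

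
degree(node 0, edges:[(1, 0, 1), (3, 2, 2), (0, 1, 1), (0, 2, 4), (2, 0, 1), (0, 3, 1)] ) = incident: (1,0), (0,1), (0,2), (2,0), (0,3)
= 5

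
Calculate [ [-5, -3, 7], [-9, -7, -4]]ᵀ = [[-5, -9], [-3, -7], [7, -4]]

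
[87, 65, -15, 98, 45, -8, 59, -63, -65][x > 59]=[87, 65, 98]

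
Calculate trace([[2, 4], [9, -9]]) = diagonal: 2 + (-9)
= -7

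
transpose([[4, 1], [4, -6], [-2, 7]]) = [[4, 4, -2], [1, -6, 7]]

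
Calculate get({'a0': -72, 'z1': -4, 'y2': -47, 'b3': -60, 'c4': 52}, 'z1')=-4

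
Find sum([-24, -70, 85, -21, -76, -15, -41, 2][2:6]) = slice → [85, -21, -76, -15]
85 + (-21) + (-76) + (-15)
= -27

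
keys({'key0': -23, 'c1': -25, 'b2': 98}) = ['key0', 'c1', 'b2']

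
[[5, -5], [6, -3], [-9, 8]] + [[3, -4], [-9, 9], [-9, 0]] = [[8, -9], [-3, 6], [-18, 8]]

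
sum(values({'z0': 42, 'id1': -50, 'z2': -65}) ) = 42 + (-50) + (-65)
= -73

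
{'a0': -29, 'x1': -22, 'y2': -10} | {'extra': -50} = {'a0': -29, 'x1': -22, 'y2': -10, 'extra': -50}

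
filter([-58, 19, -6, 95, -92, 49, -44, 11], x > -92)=[-58, 19, -6, 95, 49, -44, 11]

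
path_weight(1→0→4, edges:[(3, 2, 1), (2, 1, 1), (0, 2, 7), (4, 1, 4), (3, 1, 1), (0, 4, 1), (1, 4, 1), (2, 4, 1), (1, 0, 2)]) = w(1→0)=2 + w(0→4)=1
= 3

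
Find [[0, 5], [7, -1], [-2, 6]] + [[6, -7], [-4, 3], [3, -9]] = [[6, -2], [3, 2], [1, -3]]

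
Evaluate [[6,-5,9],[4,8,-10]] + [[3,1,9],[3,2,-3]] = [[9, -4, 18], [7, 10, -13]]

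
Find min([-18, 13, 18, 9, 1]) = -18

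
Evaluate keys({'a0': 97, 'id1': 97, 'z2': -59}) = ['a0', 'id1', 'z2']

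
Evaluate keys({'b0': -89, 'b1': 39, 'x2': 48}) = ['b0', 'b1', 'x2']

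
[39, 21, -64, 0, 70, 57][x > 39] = [70, 57]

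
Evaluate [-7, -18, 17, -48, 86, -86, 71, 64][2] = 17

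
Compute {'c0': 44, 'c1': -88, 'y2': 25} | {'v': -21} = {'c0': 44, 'c1': -88, 'y2': 25, 'v': -21}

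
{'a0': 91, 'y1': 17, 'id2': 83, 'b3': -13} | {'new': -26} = {'a0': 91, 'y1': 17, 'id2': 83, 'b3': -13, 'new': -26}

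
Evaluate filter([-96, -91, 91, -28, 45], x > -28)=keep x where x > -28: -96✗, -91✗, 91✓, -28✗, 45✓
= [91, 45]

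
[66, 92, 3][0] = 66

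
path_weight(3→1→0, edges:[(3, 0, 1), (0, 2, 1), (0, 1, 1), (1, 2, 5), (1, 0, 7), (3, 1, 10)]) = 17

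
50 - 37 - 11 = 2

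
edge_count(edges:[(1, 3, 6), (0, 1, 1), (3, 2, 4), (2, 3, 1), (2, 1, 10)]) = 5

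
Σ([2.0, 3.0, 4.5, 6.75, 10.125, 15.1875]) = 41.5625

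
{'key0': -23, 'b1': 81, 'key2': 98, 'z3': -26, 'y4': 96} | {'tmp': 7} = {'key0': -23, 'b1': 81, 'key2': 98, 'z3': -26, 'y4': 96, 'tmp': 7}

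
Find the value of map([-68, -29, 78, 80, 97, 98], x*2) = [-136, -58, 156, 160, 194, 196]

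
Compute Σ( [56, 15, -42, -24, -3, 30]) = 32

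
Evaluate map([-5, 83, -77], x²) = [25, 6889, 5929]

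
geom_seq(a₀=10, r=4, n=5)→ a_0 = 10*4^0 = 10
a_1 = 10*4^1 = 40
a_2 = 10*4^2 = 160
...
= [10, 40, 160, 640, 2560]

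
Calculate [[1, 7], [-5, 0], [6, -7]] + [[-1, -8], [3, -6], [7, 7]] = [[0, -1], [-2, -6], [13, 0]]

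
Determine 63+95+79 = 237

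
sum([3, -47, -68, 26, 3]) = -83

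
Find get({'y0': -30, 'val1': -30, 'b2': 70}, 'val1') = -30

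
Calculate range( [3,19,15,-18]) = 37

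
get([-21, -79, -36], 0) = -21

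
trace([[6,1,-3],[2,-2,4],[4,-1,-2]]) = diagonal: 6 + (-2) + (-2)
= 2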